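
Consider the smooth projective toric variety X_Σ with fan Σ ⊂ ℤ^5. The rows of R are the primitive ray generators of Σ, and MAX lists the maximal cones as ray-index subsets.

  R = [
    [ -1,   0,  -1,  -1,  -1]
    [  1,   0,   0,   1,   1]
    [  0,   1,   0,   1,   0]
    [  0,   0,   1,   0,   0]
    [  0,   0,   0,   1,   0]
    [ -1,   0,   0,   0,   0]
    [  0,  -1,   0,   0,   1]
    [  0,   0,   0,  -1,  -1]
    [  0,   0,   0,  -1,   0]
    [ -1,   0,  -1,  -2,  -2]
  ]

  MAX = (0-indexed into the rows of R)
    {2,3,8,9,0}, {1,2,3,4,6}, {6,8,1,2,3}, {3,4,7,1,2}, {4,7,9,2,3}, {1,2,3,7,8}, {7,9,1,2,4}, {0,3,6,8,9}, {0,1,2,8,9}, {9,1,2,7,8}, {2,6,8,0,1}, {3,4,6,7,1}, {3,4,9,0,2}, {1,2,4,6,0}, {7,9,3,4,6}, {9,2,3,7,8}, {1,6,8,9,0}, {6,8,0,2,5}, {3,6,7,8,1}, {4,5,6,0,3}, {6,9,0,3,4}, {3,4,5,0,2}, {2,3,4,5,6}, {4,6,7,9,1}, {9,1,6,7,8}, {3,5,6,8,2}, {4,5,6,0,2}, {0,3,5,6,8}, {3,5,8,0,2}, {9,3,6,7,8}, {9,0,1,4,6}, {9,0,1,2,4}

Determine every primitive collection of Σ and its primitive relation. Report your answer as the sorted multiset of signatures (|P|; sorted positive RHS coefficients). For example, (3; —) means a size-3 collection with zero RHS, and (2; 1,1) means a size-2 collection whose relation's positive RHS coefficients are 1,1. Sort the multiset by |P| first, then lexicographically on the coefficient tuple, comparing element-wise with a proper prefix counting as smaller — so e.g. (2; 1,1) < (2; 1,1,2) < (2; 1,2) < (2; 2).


Minimal non-faces — 10 found among 10 rays, 32 max cones:

  {4,8}:  v_{4} + v_{8} = 0  ⇒ sig = (2; —)
  {0,7}:  v_{0} + v_{7} = v_{9}  ⇒ sig = (2; 1)
  {1,5}:  v_{1} + v_{5} = v_{2} + v_{6}  ⇒ sig = (2; 1,1)
  {5,7}:  v_{5} + v_{7} = v_{0} + v_{3}  ⇒ sig = (2; 1,1)
  {5,9}:  v_{5} + v_{9} = 2·v_{0} + v_{3}  ⇒ sig = (2; 1,2)
  {0,1,3}:  v_{0} + v_{1} + v_{3} = 0  ⇒ sig = (3; —)
  {2,6,7}:  v_{2} + v_{6} + v_{7} = 0  ⇒ sig = (3; —)
  {1,3,9}:  v_{1} + v_{3} + v_{9} = v_{7}  ⇒ sig = (3; 1)
  {2,6,9}:  v_{2} + v_{6} + v_{9} = v_{0}  ⇒ sig = (3; 1)
  {0,2,3,6}:  v_{0} + v_{2} + v_{3} + v_{6} = v_{5}  ⇒ sig = (4; 1)

Signatures (|P|; sorted positive RHS coefficients), sorted:
[(2; —), (2; 1), (2; 1,1), (2; 1,1), (2; 1,2), (3; —), (3; —), (3; 1), (3; 1), (4; 1)]


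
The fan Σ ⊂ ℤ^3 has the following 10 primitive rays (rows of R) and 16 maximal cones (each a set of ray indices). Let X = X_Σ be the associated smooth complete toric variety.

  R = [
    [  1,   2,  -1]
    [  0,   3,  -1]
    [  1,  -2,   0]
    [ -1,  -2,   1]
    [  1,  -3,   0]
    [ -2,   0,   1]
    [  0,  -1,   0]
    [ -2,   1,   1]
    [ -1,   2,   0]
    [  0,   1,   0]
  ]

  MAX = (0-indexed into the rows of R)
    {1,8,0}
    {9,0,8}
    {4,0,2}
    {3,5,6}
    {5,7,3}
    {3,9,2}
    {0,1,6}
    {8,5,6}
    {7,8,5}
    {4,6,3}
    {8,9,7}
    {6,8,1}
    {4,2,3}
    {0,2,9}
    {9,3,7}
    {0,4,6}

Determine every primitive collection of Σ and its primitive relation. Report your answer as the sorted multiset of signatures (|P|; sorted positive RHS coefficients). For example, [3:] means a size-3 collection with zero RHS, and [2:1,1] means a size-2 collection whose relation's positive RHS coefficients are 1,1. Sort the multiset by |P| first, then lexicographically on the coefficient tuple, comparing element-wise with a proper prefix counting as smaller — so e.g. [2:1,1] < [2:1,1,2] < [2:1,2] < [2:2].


Primitive collections (22):

  {0,3}:  v_{0} + v_{3} = 0 ; sig = [2:]
  {2,8}:  v_{2} + v_{8} = 0 ; sig = [2:]
  {6,9}:  v_{6} + v_{9} = 0 ; sig = [2:]
  {0,5}:  v_{0} + v_{5} = v_{8} ; sig = [2:1]
  {2,5}:  v_{2} + v_{5} = v_{3} ; sig = [2:1]
  {2,6}:  v_{2} + v_{6} = v_{4} ; sig = [2:1]
  {3,8}:  v_{3} + v_{8} = v_{5} ; sig = [2:1]
  {4,7}:  v_{4} + v_{7} = v_{3} ; sig = [2:1]
  {4,8}:  v_{4} + v_{8} = v_{6} ; sig = [2:1]
  {4,9}:  v_{4} + v_{9} = v_{2} ; sig = [2:1]
  {5,9}:  v_{5} + v_{9} = v_{7} ; sig = [2:1]
  {6,7}:  v_{6} + v_{7} = v_{5} ; sig = [2:1]
  {0,7}:  v_{0} + v_{7} = v_{8} + v_{9} ; sig = [2:1,1]
  {1,2}:  v_{1} + v_{2} = v_{0} + v_{6} ; sig = [2:1,1]
  {1,3}:  v_{1} + v_{3} = v_{6} + v_{8} ; sig = [2:1,1]
  {1,9}:  v_{1} + v_{9} = v_{0} + v_{8} ; sig = [2:1,1]
  {2,7}:  v_{2} + v_{7} = v_{3} + v_{9} ; sig = [2:1,1]
  {4,5}:  v_{4} + v_{5} = v_{3} + v_{6} ; sig = [2:1,1]
  {1,4}:  v_{1} + v_{4} = v_{0} + 2·v_{6} ; sig = [2:1,2]
  {1,5}:  v_{1} + v_{5} = v_{6} + 2·v_{8} ; sig = [2:1,2]
  {1,7}:  v_{1} + v_{7} = 2·v_{8} ; sig = [2:2]
  {0,6,8}:  v_{0} + v_{6} + v_{8} = v_{1} ; sig = [3:1]

Sorted signature multiset PRS(X):
[[2:], [2:], [2:], [2:1], [2:1], [2:1], [2:1], [2:1], [2:1], [2:1], [2:1], [2:1], [2:1,1], [2:1,1], [2:1,1], [2:1,1], [2:1,1], [2:1,1], [2:1,2], [2:1,2], [2:2], [3:1]]


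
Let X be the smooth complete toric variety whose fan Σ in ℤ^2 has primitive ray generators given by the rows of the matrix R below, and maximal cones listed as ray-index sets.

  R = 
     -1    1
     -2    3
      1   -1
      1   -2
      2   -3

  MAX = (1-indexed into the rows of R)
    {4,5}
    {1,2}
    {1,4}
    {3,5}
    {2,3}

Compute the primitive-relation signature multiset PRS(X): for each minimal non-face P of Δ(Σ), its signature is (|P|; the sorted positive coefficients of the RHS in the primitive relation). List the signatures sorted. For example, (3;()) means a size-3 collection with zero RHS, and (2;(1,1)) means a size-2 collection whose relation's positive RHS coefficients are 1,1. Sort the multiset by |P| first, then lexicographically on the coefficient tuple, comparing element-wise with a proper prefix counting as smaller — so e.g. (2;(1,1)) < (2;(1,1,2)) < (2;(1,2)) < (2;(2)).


Minimal non-faces — 5 found among 5 rays, 5 max cones:

  P = {1,3}:  v_{1} + v_{3} = 0  →  sig = (2;())
  P = {2,5}:  v_{2} + v_{5} = 0  →  sig = (2;())
  P = {1,5}:  v_{1} + v_{5} = v_{4}  →  sig = (2;(1))
  P = {2,4}:  v_{2} + v_{4} = v_{1}  →  sig = (2;(1))
  P = {3,4}:  v_{3} + v_{4} = v_{5}  →  sig = (2;(1))

Signatures (|P|; sorted positive RHS coefficients), sorted:
{ (2;()) ×2,  (2;(1)) ×3 }


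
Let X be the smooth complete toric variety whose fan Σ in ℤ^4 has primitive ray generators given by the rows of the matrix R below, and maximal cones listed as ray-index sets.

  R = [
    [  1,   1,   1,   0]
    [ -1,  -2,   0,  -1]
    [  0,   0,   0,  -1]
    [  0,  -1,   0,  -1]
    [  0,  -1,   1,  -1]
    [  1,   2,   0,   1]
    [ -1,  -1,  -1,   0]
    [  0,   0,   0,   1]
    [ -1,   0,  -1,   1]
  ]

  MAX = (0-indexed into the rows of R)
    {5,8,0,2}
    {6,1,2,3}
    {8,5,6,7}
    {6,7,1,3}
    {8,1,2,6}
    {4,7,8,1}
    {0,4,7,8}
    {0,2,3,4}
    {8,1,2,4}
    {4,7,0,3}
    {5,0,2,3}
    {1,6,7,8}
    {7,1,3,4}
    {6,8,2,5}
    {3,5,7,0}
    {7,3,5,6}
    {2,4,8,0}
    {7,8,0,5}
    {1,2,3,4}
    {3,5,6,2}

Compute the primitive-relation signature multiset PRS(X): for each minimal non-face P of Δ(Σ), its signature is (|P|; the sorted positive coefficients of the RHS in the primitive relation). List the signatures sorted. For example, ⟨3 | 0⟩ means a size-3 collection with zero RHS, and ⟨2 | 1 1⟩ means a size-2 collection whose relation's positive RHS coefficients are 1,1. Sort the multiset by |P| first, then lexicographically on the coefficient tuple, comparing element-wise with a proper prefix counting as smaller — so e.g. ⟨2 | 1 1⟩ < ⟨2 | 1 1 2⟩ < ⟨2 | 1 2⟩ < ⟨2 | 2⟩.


Primitive collections (7):

  P = {0,6}:  v_{0} + v_{6} = 0 — sig = ⟨2 | 0⟩
  P = {1,5}:  v_{1} + v_{5} = 0 — sig = ⟨2 | 0⟩
  P = {2,7}:  v_{2} + v_{7} = 0 — sig = ⟨2 | 0⟩
  P = {0,1}:  v_{0} + v_{1} = v_{4} — sig = ⟨2 | 1⟩
  P = {3,8}:  v_{3} + v_{8} = v_{6} — sig = ⟨2 | 1⟩
  P = {4,5}:  v_{4} + v_{5} = v_{0} — sig = ⟨2 | 1⟩
  P = {4,6}:  v_{4} + v_{6} = v_{1} — sig = ⟨2 | 1⟩

Signatures (|P|; sorted positive RHS coefficients), sorted:
    |P|=2: 7 collections, coeffs (), (), (), (1), (1), (1), (1)


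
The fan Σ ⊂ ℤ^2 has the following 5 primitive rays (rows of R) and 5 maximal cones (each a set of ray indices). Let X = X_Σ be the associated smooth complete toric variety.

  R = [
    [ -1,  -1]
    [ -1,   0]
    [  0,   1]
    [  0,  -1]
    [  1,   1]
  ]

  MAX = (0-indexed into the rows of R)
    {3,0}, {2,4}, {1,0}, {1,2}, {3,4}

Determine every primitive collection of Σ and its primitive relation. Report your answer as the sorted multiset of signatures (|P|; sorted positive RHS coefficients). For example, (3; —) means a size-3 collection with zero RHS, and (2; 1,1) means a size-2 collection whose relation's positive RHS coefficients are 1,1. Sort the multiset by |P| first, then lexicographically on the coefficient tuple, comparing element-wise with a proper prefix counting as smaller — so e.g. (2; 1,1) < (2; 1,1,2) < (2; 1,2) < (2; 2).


The 5 primitive collections of Σ (r=5, n=2):

  {0,4}:  v_{0} + v_{4} = 0  →  sig = (2; —)
  {2,3}:  v_{2} + v_{3} = 0  →  sig = (2; —)
  {0,2}:  v_{0} + v_{2} = v_{1}  →  sig = (2; 1)
  {1,3}:  v_{1} + v_{3} = v_{0}  →  sig = (2; 1)
  {1,4}:  v_{1} + v_{4} = v_{2}  →  sig = (2; 1)

Hence PRS(X_Σ) =
[(2; —), (2; —), (2; 1), (2; 1), (2; 1)]


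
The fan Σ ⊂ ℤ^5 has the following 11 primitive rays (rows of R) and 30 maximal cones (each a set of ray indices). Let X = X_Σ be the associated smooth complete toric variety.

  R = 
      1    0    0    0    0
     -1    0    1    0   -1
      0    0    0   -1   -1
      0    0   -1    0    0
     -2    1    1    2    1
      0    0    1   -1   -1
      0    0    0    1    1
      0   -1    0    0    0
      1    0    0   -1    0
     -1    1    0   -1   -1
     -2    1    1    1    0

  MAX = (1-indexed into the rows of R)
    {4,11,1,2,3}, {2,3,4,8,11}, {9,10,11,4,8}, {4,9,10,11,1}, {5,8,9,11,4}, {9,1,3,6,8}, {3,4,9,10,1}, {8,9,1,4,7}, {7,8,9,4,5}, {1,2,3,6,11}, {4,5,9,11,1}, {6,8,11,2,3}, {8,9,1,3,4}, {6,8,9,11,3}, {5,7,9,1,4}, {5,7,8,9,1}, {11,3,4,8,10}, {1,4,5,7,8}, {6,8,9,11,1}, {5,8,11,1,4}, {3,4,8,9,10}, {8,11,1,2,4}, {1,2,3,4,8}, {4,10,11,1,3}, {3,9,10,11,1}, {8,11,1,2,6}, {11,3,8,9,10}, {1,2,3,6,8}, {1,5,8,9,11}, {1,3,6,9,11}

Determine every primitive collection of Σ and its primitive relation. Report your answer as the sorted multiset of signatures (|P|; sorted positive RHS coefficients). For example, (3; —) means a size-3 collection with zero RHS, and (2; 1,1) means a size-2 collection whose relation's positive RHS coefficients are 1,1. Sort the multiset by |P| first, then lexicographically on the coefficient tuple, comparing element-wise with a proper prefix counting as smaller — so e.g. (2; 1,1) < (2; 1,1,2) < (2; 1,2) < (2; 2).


Primitive collections (18):

  P = {3,7}:  v_{3} + v_{7} = 0  so sig = (2; —)
  P = {2,9}:  v_{2} + v_{9} = v_{6}  so sig = (2; 1)
  P = {3,5}:  v_{3} + v_{5} = v_{11}  so sig = (2; 1)
  P = {4,6}:  v_{4} + v_{6} = v_{3}  so sig = (2; 1)
  P = {7,11}:  v_{7} + v_{11} = v_{5}  so sig = (2; 1)
  P = {2,7}:  v_{2} + v_{7} = v_{1} + v_{8} + v_{11}  so sig = (2; 1,1,1)
  P = {7,10}:  v_{7} + v_{10} = v_{4} + v_{9} + v_{11}  so sig = (2; 1,1,1)
  P = {6,7}:  v_{6} + v_{7} = v_{1} + v_{8} + v_{9} + v_{11}  so sig = (2; 1,1,1,1)
  P = {5,6}:  v_{5} + v_{6} = v_{1} + v_{8} + v_{9} + 2·v_{11}  so sig = (2; 1,1,1,2)
  P = {2,5}:  v_{2} + v_{5} = v_{1} + v_{8} + 2·v_{11}  so sig = (2; 1,1,2)
  P = {5,10}:  v_{5} + v_{10} = v_{4} + v_{9} + 2·v_{11}  so sig = (2; 1,1,2)
  P = {6,10}:  v_{6} + v_{10} = 2·v_{3} + v_{9} + v_{11}  so sig = (2; 1,1,2)
  P = {2,10}:  v_{2} + v_{10} = 2·v_{3} + v_{11}  so sig = (2; 1,2)
  P = {1,8,10}:  v_{1} + v_{8} + v_{10} = v_{3}  so sig = (3; 1)
  P = {1,3,8,11}:  v_{1} + v_{3} + v_{8} + v_{11} = v_{2}  so sig = (4; 1)
  P = {3,4,9,11}:  v_{3} + v_{4} + v_{9} + v_{11} = v_{10}  so sig = (4; 1)
  P = {1,4,8,9,11}:  v_{1} + v_{4} + v_{8} + v_{9} + v_{11} = 0  so sig = (5; —)
  P = {1,4,5,8,9}:  v_{1} + v_{4} + v_{5} + v_{8} + v_{9} = v_{7}  so sig = (5; 1)

Signatures (|P|; sorted positive RHS coefficients), sorted:
[(2; —), (2; 1), (2; 1), (2; 1), (2; 1), (2; 1,1,1), (2; 1,1,1), (2; 1,1,1,1), (2; 1,1,1,2), (2; 1,1,2), (2; 1,1,2), (2; 1,1,2), (2; 1,2), (3; 1), (4; 1), (4; 1), (5; —), (5; 1)]


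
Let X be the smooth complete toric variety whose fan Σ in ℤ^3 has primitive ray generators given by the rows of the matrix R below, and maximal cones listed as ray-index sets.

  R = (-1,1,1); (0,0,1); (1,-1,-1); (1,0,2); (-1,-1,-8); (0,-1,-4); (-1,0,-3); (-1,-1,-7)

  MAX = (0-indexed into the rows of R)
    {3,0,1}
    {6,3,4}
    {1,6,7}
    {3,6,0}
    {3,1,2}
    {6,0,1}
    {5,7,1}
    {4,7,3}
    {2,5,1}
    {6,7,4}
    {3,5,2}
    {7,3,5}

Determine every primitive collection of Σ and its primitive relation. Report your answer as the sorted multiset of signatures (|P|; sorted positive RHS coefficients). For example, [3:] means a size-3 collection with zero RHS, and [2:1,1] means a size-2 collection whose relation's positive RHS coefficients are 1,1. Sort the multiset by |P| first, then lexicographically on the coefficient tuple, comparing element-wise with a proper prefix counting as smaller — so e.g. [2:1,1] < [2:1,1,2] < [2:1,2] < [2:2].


14 minimal non-faces of Δ(Σ) (on 8 rays):

  P = {0,2}:  v_{0} + v_{2} = 0  →  sig = [2:]
  P = {0,5}:  v_{0} + v_{5} = v_{6}  →  sig = [2:1]
  P = {1,4}:  v_{1} + v_{4} = v_{7}  →  sig = [2:1]
  P = {2,6}:  v_{2} + v_{6} = v_{5}  →  sig = [2:1]
  P = {5,6}:  v_{5} + v_{6} = v_{7}  →  sig = [2:1]
  P = {2,4}:  v_{2} + v_{4} = v_{3} + v_{5} + v_{7}  →  sig = [2:1,1,1]
  P = {4,5}:  v_{4} + v_{5} = v_{3} + 2·v_{7}  →  sig = [2:1,2]
  P = {0,4}:  v_{0} + v_{4} = v_{3} + 3·v_{6}  →  sig = [2:1,3]
  P = {0,7}:  v_{0} + v_{7} = 2·v_{6}  →  sig = [2:2]
  P = {2,7}:  v_{2} + v_{7} = 2·v_{5}  →  sig = [2:2]
  P = {1,3,6}:  v_{1} + v_{3} + v_{6} = 0  →  sig = [3:]
  P = {1,3,5}:  v_{1} + v_{3} + v_{5} = v_{2}  →  sig = [3:1]
  P = {1,3,7}:  v_{1} + v_{3} + v_{7} = v_{5}  →  sig = [3:1]
  P = {3,6,7}:  v_{3} + v_{6} + v_{7} = v_{4}  →  sig = [3:1]

Hence PRS(X_Σ) =
{ [2:],  [2:1] ×4,  [2:1,1,1],  [2:1,2],  [2:1,3],  [2:2] ×2,  [3:],  [3:1] ×3 }


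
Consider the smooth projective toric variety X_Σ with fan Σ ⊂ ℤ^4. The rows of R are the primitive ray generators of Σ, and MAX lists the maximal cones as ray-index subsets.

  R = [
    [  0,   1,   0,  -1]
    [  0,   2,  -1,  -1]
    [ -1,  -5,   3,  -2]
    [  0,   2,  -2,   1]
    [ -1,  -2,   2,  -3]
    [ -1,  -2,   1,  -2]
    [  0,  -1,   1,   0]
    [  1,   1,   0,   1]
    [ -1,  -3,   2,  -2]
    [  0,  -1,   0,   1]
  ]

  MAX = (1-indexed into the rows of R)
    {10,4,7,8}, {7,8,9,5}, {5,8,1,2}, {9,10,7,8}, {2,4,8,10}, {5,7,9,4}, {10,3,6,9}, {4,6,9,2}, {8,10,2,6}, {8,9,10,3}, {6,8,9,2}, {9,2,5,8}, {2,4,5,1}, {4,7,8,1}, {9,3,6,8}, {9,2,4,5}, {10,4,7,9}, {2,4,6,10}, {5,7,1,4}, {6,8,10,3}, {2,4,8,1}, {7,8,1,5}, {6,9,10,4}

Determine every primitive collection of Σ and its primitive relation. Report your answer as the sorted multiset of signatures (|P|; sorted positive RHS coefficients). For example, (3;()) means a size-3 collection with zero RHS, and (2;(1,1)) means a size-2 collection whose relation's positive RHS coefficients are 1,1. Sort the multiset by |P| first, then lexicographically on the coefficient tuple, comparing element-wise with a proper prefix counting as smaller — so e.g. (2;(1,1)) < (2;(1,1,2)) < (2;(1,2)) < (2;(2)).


|primitive collections| = 17. Relations:

  • {1,10}:  v_{1} + v_{10} = 0 ; sig = (2;())
  • {1,9}:  v_{1} + v_{9} = v_{5} ; sig = (2;(1))
  • {2,7}:  v_{2} + v_{7} = v_{1} ; sig = (2;(1))
  • {5,10}:  v_{5} + v_{10} = v_{9} ; sig = (2;(1))
  • {6,7}:  v_{6} + v_{7} = v_{9} ; sig = (2;(1))
  • {1,6}:  v_{1} + v_{6} = v_{2} + v_{9} ; sig = (2;(1,1))
  • {3,4}:  v_{3} + v_{4} = v_{6} + v_{10} ; sig = (2;(1,1))
  • {1,3}:  v_{1} + v_{3} = v_{6} + v_{8} + v_{9} ; sig = (2;(1,1,1))
  • {3,5}:  v_{3} + v_{5} = v_{6} + v_{8} + 2·v_{9} ; sig = (2;(1,1,2))
  • {3,7}:  v_{3} + v_{7} = v_{8} + 2·v_{9} + v_{10} ; sig = (2;(1,1,2))
  • {2,3}:  v_{2} + v_{3} = 2·v_{6} + v_{8} ; sig = (2;(1,2))
  • {5,6}:  v_{5} + v_{6} = v_{2} + 2·v_{9} ; sig = (2;(1,2))
  • {4,8,9}:  v_{4} + v_{8} + v_{9} = 0 ; sig = (3;())
  • {2,9,10}:  v_{2} + v_{9} + v_{10} = v_{6} ; sig = (3;(1))
  • {4,5,8}:  v_{4} + v_{5} + v_{8} = v_{1} ; sig = (3;(1))
  • {4,6,8}:  v_{4} + v_{6} + v_{8} = v_{2} + v_{10} ; sig = (3;(1,1))
  • {6,8,9,10}:  v_{6} + v_{8} + v_{9} + v_{10} = v_{3} ; sig = (4;(1))

Sorted signature multiset PRS(X):
    |P|=2: 12 collections, coeffs (), (1), (1), (1), (1), (1,1), (1,1), (1,1,1), (1,1,2), (1,1,2), (1,2), (1,2)
    |P|=3: 4 collections, coeffs (), (1), (1), (1,1)
    |P|=4: 1 collection, coeffs (1)


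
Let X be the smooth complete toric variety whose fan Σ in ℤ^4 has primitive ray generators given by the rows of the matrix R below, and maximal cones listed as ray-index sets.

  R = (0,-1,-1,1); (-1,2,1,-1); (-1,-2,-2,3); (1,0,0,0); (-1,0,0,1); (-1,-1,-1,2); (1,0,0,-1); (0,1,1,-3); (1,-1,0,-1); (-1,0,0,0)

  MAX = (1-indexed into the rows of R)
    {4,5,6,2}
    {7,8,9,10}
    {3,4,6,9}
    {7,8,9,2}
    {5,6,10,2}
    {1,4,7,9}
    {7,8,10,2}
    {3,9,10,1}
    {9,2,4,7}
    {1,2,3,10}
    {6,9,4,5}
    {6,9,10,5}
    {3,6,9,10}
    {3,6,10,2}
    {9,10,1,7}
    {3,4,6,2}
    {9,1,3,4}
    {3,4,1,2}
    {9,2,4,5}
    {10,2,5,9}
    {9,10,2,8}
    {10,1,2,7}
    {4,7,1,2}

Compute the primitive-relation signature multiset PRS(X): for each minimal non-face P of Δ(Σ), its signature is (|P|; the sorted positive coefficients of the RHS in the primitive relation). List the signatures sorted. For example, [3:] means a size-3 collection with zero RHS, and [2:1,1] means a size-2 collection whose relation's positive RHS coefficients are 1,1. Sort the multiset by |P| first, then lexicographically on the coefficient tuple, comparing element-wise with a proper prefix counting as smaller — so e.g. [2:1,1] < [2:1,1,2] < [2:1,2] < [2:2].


Δ(Σ) — 10 vertices, 16 min non-faces:

  P = {4,10}:  v_{4} + v_{10} = 0  ⟹  sig = [2:]
  P = {5,7}:  v_{5} + v_{7} = 0  ⟹  sig = [2:]
  P = {1,5}:  v_{1} + v_{5} = v_{6}  ⟹  sig = [2:1]
  P = {1,6}:  v_{1} + v_{6} = v_{3}  ⟹  sig = [2:1]
  P = {6,7}:  v_{6} + v_{7} = v_{1}  ⟹  sig = [2:1]
  P = {4,8}:  v_{4} + v_{8} = v_{2} + v_{7} + v_{9}  ⟹  sig = [2:1,1,1]
  P = {5,8}:  v_{5} + v_{8} = v_{2} + v_{9} + v_{10}  ⟹  sig = [2:1,1,1]
  P = {3,8}:  v_{3} + v_{8} = v_{1} + v_{7} + 2·v_{10}  ⟹  sig = [2:1,1,2]
  P = {6,8}:  v_{6} + v_{8} = v_{7} + 2·v_{10}  ⟹  sig = [2:1,2]
  P = {3,5}:  v_{3} + v_{5} = 2·v_{6}  ⟹  sig = [2:2]
  P = {3,7}:  v_{3} + v_{7} = 2·v_{1}  ⟹  sig = [2:2]
  P = {1,8}:  v_{1} + v_{8} = 2·v_{7} + 2·v_{10}  ⟹  sig = [2:2,2]
  P = {2,6,9}:  v_{2} + v_{6} + v_{9} = v_{10}  ⟹  sig = [3:1]
  P = {1,2,9}:  v_{1} + v_{2} + v_{9} = v_{7} + v_{10}  ⟹  sig = [3:1,1]
  P = {2,3,9}:  v_{2} + v_{3} + v_{9} = v_{1} + v_{10}  ⟹  sig = [3:1,1]
  P = {2,7,9,10}:  v_{2} + v_{7} + v_{9} + v_{10} = v_{8}  ⟹  sig = [4:1]

Sorted signature multiset PRS(X):
    |P|=2: 12 collections, coeffs (), (), (1), (1), (1), (1,1,1), (1,1,1), (1,1,2), (1,2), (2), (2), (2,2)
    |P|=3: 3 collections, coeffs (1), (1,1), (1,1)
    |P|=4: 1 collection, coeffs (1)


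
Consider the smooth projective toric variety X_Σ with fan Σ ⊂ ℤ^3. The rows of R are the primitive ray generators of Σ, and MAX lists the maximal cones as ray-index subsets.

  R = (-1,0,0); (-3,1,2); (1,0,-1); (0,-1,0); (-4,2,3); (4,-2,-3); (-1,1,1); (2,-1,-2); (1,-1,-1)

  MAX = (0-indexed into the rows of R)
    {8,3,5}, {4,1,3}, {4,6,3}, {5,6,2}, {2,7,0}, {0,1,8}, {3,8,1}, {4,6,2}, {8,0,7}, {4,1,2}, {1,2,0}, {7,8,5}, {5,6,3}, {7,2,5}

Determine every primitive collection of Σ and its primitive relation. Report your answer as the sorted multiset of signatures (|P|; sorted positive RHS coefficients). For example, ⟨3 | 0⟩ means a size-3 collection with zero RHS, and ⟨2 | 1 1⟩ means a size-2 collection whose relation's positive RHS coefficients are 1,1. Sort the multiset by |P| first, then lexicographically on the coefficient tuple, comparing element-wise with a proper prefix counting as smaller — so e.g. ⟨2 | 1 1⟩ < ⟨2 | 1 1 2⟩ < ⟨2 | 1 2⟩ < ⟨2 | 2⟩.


|primitive collections| = 15. Relations:

  {4,5}:  v_{4} + v_{5} = 0 ; sig = ⟨2 | 0⟩
  {6,8}:  v_{6} + v_{8} = 0 ; sig = ⟨2 | 0⟩
  {1,5}:  v_{1} + v_{5} = v_{8} ; sig = ⟨2 | 1⟩
  {1,6}:  v_{1} + v_{6} = v_{4} ; sig = ⟨2 | 1⟩
  {1,7}:  v_{1} + v_{7} = v_{0} ; sig = ⟨2 | 1⟩
  {2,3}:  v_{2} + v_{3} = v_{8} ; sig = ⟨2 | 1⟩
  {2,8}:  v_{2} + v_{8} = v_{7} ; sig = ⟨2 | 1⟩
  {4,8}:  v_{4} + v_{8} = v_{1} ; sig = ⟨2 | 1⟩
  {6,7}:  v_{6} + v_{7} = v_{2} ; sig = ⟨2 | 1⟩
  {0,5}:  v_{0} + v_{5} = v_{7} + v_{8} ; sig = ⟨2 | 1 1⟩
  {0,6}:  v_{0} + v_{6} = v_{1} + v_{2} ; sig = ⟨2 | 1 1⟩
  {4,7}:  v_{4} + v_{7} = v_{1} + v_{2} ; sig = ⟨2 | 1 1⟩
  {0,3}:  v_{0} + v_{3} = v_{1} + 2·v_{8} ; sig = ⟨2 | 1 2⟩
  {0,4}:  v_{0} + v_{4} = 2·v_{1} + v_{2} ; sig = ⟨2 | 1 2⟩
  {3,7}:  v_{3} + v_{7} = 2·v_{8} ; sig = ⟨2 | 2⟩

Hence PRS(X_Σ) =
    |P|=2: 15 collections, coeffs (), (), (1), (1), (1), (1), (1), (1), (1), (1,1), (1,1), (1,1), (1,2), (1,2), (2)


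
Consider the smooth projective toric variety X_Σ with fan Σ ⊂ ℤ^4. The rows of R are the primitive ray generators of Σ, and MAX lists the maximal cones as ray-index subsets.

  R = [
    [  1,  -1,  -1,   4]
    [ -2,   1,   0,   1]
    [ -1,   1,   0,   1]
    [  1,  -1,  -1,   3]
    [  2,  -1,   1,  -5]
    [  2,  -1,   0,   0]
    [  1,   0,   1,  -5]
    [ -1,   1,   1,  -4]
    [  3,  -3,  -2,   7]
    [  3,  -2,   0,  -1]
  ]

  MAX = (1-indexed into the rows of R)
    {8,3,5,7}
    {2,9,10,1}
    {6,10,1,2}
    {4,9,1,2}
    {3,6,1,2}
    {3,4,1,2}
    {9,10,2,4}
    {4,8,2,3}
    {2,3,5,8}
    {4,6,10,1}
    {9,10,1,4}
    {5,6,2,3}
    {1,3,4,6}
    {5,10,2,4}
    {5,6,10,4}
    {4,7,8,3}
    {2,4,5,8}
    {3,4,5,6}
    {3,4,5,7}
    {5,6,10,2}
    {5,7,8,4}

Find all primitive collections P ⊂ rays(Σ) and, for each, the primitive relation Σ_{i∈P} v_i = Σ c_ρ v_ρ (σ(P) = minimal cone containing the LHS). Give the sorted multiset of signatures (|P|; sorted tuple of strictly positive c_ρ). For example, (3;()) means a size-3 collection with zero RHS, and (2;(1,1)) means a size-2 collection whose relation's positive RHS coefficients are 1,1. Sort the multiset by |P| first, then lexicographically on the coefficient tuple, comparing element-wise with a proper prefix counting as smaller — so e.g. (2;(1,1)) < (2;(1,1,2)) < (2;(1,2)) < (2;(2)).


The 18 primitive collections of Σ (r=10, n=4):

  • {1,8}:  v_{1} + v_{8} = 0  ⇒ sig = (2;())
  • {1,5}:  v_{1} + v_{5} = v_{10}  ⇒ sig = (2;(1))
  • {2,7}:  v_{2} + v_{7} = v_{8}  ⇒ sig = (2;(1))
  • {3,10}:  v_{3} + v_{10} = v_{6}  ⇒ sig = (2;(1))
  • {8,10}:  v_{8} + v_{10} = v_{5}  ⇒ sig = (2;(1))
  • {6,8}:  v_{6} + v_{8} = v_{3} + v_{5}  ⇒ sig = (2;(1,1))
  • {7,9}:  v_{7} + v_{9} = v_{4} + v_{10}  ⇒ sig = (2;(1,1))
  • {1,7}:  v_{1} + v_{7} = v_{3} + v_{4} + v_{5}  ⇒ sig = (2;(1,1,1))
  • {8,9}:  v_{8} + v_{9} = v_{2} + v_{4} + v_{10}  ⇒ sig = (2;(1,1,1))
  • {5,9}:  v_{5} + v_{9} = v_{2} + v_{4} + 2·v_{10}  ⇒ sig = (2;(1,1,2))
  • {7,10}:  v_{7} + v_{10} = v_{3} + v_{4} + 2·v_{5}  ⇒ sig = (2;(1,1,2))
  • {6,9}:  v_{6} + v_{9} = 2·v_{1} + v_{10}  ⇒ sig = (2;(1,2))
  • {6,7}:  v_{6} + v_{7} = 2·v_{3} + v_{4} + 2·v_{5}  ⇒ sig = (2;(1,2,2))
  • {3,9}:  v_{3} + v_{9} = 2·v_{1}  ⇒ sig = (2;(2))
  • {2,4,6}:  v_{2} + v_{4} + v_{6} = v_{1}  ⇒ sig = (3;(1))
  • {2,3,4,5}:  v_{2} + v_{3} + v_{4} + v_{5} = 0  ⇒ sig = (4;())
  • {1,2,4,10}:  v_{1} + v_{2} + v_{4} + v_{10} = v_{9}  ⇒ sig = (4;(1))
  • {3,4,5,8}:  v_{3} + v_{4} + v_{5} + v_{8} = v_{7}  ⇒ sig = (4;(1))

Hence PRS(X_Σ) =
[(2;()), (2;(1)), (2;(1)), (2;(1)), (2;(1)), (2;(1,1)), (2;(1,1)), (2;(1,1,1)), (2;(1,1,1)), (2;(1,1,2)), (2;(1,1,2)), (2;(1,2)), (2;(1,2,2)), (2;(2)), (3;(1)), (4;()), (4;(1)), (4;(1))]


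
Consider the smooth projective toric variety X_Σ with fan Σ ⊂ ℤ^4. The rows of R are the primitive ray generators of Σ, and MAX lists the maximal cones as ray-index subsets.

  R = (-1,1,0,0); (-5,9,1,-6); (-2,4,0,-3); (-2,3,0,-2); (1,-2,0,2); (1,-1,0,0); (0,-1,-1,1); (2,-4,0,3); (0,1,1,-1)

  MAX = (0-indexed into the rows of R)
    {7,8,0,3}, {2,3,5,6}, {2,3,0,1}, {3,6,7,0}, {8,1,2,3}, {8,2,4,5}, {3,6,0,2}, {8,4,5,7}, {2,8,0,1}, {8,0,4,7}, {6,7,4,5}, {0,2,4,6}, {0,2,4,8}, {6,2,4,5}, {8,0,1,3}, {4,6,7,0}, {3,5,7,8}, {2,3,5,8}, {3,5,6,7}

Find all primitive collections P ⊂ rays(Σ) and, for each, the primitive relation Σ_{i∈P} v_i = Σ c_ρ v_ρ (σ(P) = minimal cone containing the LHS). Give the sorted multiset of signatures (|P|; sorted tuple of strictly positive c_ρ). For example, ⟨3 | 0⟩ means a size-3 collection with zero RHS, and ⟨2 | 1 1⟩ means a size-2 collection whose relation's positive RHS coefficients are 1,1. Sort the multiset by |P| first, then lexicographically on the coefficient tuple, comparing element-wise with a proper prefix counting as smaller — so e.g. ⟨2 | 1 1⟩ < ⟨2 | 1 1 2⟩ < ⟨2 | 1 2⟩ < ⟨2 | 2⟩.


Minimal non-faces — 9 found among 9 rays, 19 max cones:

  P = {0,5}:  v_{0} + v_{5} = 0  →  sig = ⟨2 | 0⟩
  P = {2,7}:  v_{2} + v_{7} = 0  →  sig = ⟨2 | 0⟩
  P = {6,8}:  v_{6} + v_{8} = 0  →  sig = ⟨2 | 0⟩
  P = {3,4}:  v_{3} + v_{4} = v_{0}  →  sig = ⟨2 | 1⟩
  P = {1,5}:  v_{1} + v_{5} = v_{2} + v_{3} + v_{8}  →  sig = ⟨2 | 1 1 1⟩
  P = {1,6}:  v_{1} + v_{6} = v_{0} + v_{2} + v_{3}  →  sig = ⟨2 | 1 1 1⟩
  P = {1,7}:  v_{1} + v_{7} = v_{0} + v_{3} + v_{8}  →  sig = ⟨2 | 1 1 1⟩
  P = {1,4}:  v_{1} + v_{4} = 2·v_{0} + v_{2} + v_{8}  →  sig = ⟨2 | 1 1 2⟩
  P = {0,2,3,8}:  v_{0} + v_{2} + v_{3} + v_{8} = v_{1}  →  sig = ⟨4 | 1⟩

so the primitive-relation signature multiset is
{ ⟨2 | 0⟩ ×3,  ⟨2 | 1⟩,  ⟨2 | 1 1 1⟩ ×3,  ⟨2 | 1 1 2⟩,  ⟨4 | 1⟩ }


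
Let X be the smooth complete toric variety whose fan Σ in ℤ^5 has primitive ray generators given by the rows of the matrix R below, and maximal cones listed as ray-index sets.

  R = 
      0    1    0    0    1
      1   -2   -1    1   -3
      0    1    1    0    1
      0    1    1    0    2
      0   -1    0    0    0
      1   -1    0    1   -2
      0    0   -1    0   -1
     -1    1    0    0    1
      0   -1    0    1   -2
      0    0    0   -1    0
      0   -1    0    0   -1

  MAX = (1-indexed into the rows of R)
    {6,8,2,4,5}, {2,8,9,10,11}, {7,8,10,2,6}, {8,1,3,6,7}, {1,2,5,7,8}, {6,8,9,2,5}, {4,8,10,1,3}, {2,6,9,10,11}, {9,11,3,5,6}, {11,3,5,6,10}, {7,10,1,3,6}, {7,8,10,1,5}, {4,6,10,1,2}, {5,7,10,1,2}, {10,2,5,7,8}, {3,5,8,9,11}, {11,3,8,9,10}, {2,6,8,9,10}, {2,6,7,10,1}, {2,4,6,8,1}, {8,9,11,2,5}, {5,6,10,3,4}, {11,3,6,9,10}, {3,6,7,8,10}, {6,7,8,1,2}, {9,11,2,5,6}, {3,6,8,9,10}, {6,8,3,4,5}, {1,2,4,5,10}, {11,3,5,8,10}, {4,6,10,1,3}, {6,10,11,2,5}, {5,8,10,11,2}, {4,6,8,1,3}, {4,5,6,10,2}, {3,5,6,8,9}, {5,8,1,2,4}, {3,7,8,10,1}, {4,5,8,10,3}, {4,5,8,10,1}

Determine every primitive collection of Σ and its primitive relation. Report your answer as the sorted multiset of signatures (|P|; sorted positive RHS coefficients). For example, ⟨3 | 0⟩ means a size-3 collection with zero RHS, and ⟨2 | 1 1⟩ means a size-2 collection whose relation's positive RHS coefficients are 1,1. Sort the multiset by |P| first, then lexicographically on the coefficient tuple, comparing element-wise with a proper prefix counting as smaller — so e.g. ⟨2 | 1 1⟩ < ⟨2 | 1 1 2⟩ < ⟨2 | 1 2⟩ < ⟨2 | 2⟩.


19 collections generate NE(X_Σ); each relation:

  P={1,11}:  v_{1} + v_{11} = 0 ; sig = ⟨2 | 0⟩
  P={2,3}:  v_{2} + v_{3} = v_{6} ; sig = ⟨2 | 1⟩
  P={4,7}:  v_{4} + v_{7} = v_{1} ; sig = ⟨2 | 1⟩
  P={1,9}:  v_{1} + v_{9} = v_{6} + v_{8} ; sig = ⟨2 | 1 1⟩
  P={4,11}:  v_{4} + v_{11} = v_{3} + v_{5} ; sig = ⟨2 | 1 1⟩
  P={7,11}:  v_{7} + v_{11} = v_{2} + v_{8} + v_{10} ; sig = ⟨2 | 1 1 1⟩
  P={4,9}:  v_{4} + v_{9} = v_{3} + v_{5} + v_{6} + v_{8} ; sig = ⟨2 | 1 1 1 1⟩
  P={7,9}:  v_{7} + v_{9} = v_{2} + v_{6} + 2·v_{8} + v_{10} ; sig = ⟨2 | 1 1 1 2⟩
  P={3,5,7}:  v_{3} + v_{5} + v_{7} = 0 ; sig = ⟨3 | 0⟩
  P={1,3,5}:  v_{1} + v_{3} + v_{5} = v_{4} ; sig = ⟨3 | 1⟩
  P={5,6,7}:  v_{5} + v_{6} + v_{7} = v_{2} ; sig = ⟨3 | 1⟩
  P={6,8,11}:  v_{6} + v_{8} + v_{11} = v_{9} ; sig = ⟨3 | 1⟩
  P={1,5,6}:  v_{1} + v_{5} + v_{6} = v_{2} + v_{4} ; sig = ⟨3 | 1 1⟩
  P={5,9,10}:  v_{5} + v_{9} + v_{10} = 2·v_{11} ; sig = ⟨3 | 2⟩
  P={2,4,8,10}:  v_{2} + v_{4} + v_{8} + v_{10} = 0 ; sig = ⟨4 | 0⟩
  P={1,2,8,10}:  v_{1} + v_{2} + v_{8} + v_{10} = v_{7} ; sig = ⟨4 | 1⟩
  P={4,6,8,10}:  v_{4} + v_{6} + v_{8} + v_{10} = v_{3} ; sig = ⟨4 | 1⟩
  P={5,6,8,10}:  v_{5} + v_{6} + v_{8} + v_{10} = v_{11} ; sig = ⟨4 | 1⟩
  P={1,6,8,10}:  v_{1} + v_{6} + v_{8} + v_{10} = v_{3} + v_{7} ; sig = ⟨4 | 1 1⟩

Sorted signature multiset PRS(X):
    ⟨2 | 0⟩
    ⟨2 | 1⟩
    ⟨2 | 1⟩
    ⟨2 | 1 1⟩
    ⟨2 | 1 1⟩
    ⟨2 | 1 1 1⟩
    ⟨2 | 1 1 1 1⟩
    ⟨2 | 1 1 1 2⟩
    ⟨3 | 0⟩
    ⟨3 | 1⟩
    ⟨3 | 1⟩
    ⟨3 | 1⟩
    ⟨3 | 1 1⟩
    ⟨3 | 2⟩
    ⟨4 | 0⟩
    ⟨4 | 1⟩
    ⟨4 | 1⟩
    ⟨4 | 1⟩
    ⟨4 | 1 1⟩


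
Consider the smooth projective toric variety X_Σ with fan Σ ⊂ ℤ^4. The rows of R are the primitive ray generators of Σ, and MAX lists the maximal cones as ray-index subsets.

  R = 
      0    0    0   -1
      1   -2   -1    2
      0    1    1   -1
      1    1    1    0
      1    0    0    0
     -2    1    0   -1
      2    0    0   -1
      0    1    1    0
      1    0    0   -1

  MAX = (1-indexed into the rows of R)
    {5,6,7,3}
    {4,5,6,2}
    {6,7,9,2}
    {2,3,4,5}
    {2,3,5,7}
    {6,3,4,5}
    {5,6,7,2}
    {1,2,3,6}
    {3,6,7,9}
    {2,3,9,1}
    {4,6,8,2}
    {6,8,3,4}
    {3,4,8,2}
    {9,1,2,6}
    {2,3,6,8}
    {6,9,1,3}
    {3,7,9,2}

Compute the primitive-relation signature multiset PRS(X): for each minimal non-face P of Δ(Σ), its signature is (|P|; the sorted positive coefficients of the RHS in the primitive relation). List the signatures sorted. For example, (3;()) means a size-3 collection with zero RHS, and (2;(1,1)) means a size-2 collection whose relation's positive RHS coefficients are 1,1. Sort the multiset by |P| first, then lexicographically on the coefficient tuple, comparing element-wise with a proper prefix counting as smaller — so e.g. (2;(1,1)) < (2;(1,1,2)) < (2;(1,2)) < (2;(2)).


The 14 primitive collections of Σ (r=9, n=4):

  {1,5}:  v_{1} + v_{5} = v_{9}  ⇒ sig = (2;(1))
  {1,8}:  v_{1} + v_{8} = v_{3}  ⇒ sig = (2;(1))
  {5,8}:  v_{5} + v_{8} = v_{4}  ⇒ sig = (2;(1))
  {5,9}:  v_{5} + v_{9} = v_{7}  ⇒ sig = (2;(1))
  {1,4}:  v_{1} + v_{4} = v_{3} + v_{5}  ⇒ sig = (2;(1,1))
  {8,9}:  v_{8} + v_{9} = v_{3} + v_{5}  ⇒ sig = (2;(1,1))
  {4,9}:  v_{4} + v_{9} = v_{3} + 2·v_{5}  ⇒ sig = (2;(1,2))
  {7,8}:  v_{7} + v_{8} = v_{3} + 2·v_{5}  ⇒ sig = (2;(1,2))
  {4,7}:  v_{4} + v_{7} = v_{3} + 3·v_{5}  ⇒ sig = (2;(1,3))
  {1,7}:  v_{1} + v_{7} = 2·v_{9}  ⇒ sig = (2;(2))
  {2,3,5,6}:  v_{2} + v_{3} + v_{5} + v_{6} = 0  ⇒ sig = (4;())
  {2,3,4,6}:  v_{2} + v_{3} + v_{4} + v_{6} = v_{8}  ⇒ sig = (4;(1))
  {2,3,6,7}:  v_{2} + v_{3} + v_{6} + v_{7} = v_{9}  ⇒ sig = (4;(1))
  {2,3,6,9}:  v_{2} + v_{3} + v_{6} + v_{9} = v_{1}  ⇒ sig = (4;(1))

Signatures (|P|; sorted positive RHS coefficients), sorted:
    |P|=2: 10 collections, coeffs (1), (1), (1), (1), (1,1), (1,1), (1,2), (1,2), (1,3), (2)
    |P|=4: 4 collections, coeffs (), (1), (1), (1)


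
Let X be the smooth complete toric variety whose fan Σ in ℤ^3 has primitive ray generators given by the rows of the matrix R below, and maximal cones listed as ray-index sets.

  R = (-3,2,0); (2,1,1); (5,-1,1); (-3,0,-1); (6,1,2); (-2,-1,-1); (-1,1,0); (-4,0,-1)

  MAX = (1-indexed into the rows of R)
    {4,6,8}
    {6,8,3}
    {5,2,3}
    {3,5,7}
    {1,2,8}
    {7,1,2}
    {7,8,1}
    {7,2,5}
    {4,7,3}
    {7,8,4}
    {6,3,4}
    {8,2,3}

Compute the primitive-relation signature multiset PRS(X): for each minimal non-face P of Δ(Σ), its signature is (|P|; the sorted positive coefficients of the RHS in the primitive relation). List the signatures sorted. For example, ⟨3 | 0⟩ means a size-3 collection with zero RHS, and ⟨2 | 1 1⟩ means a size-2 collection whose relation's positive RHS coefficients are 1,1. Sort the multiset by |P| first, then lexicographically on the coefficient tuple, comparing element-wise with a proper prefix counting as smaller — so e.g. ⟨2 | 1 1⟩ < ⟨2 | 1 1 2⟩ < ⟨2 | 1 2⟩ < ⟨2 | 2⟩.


14 collections generate NE(X_Σ); each relation:

  P = {2,6}:  v_{2} + v_{6} = 0  so sig = ⟨2 | 0⟩
  P = {1,3}:  v_{1} + v_{3} = v_{2}  so sig = ⟨2 | 1⟩
  P = {2,4}:  v_{2} + v_{4} = v_{7}  so sig = ⟨2 | 1⟩
  P = {5,8}:  v_{5} + v_{8} = v_{2}  so sig = ⟨2 | 1⟩
  P = {6,7}:  v_{6} + v_{7} = v_{4}  so sig = ⟨2 | 1⟩
  P = {1,6}:  v_{1} + v_{6} = v_{7} + v_{8}  so sig = ⟨2 | 1 1⟩
  P = {5,6}:  v_{5} + v_{6} = v_{3} + v_{7}  so sig = ⟨2 | 1 1⟩
  P = {1,4}:  v_{1} + v_{4} = 2·v_{7} + v_{8}  so sig = ⟨2 | 1 2⟩
  P = {1,5}:  v_{1} + v_{5} = 2·v_{2} + v_{7}  so sig = ⟨2 | 1 2⟩
  P = {4,5}:  v_{4} + v_{5} = v_{3} + 2·v_{7}  so sig = ⟨2 | 1 2⟩
  P = {3,7,8}:  v_{3} + v_{7} + v_{8} = 0  so sig = ⟨3 | 0⟩
  P = {2,3,7}:  v_{2} + v_{3} + v_{7} = v_{5}  so sig = ⟨3 | 1⟩
  P = {2,7,8}:  v_{2} + v_{7} + v_{8} = v_{1}  so sig = ⟨3 | 1⟩
  P = {3,4,8}:  v_{3} + v_{4} + v_{8} = v_{6}  so sig = ⟨3 | 1⟩

Signatures (|P|; sorted positive RHS coefficients), sorted:
    ⟨2 | 0⟩
    ⟨2 | 1⟩
    ⟨2 | 1⟩
    ⟨2 | 1⟩
    ⟨2 | 1⟩
    ⟨2 | 1 1⟩
    ⟨2 | 1 1⟩
    ⟨2 | 1 2⟩
    ⟨2 | 1 2⟩
    ⟨2 | 1 2⟩
    ⟨3 | 0⟩
    ⟨3 | 1⟩
    ⟨3 | 1⟩
    ⟨3 | 1⟩


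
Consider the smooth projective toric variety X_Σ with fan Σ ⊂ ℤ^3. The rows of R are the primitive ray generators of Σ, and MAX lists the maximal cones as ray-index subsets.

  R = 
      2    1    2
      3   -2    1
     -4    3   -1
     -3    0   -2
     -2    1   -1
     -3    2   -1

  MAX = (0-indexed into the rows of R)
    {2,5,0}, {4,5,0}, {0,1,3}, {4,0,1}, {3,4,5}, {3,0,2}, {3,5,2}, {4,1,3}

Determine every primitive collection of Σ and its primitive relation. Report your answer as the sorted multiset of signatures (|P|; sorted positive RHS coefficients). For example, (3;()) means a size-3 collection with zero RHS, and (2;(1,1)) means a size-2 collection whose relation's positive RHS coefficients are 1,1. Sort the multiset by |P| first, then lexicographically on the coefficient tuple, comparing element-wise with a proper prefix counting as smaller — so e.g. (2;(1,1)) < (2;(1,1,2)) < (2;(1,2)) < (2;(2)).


The 5 primitive collections of Σ (r=6, n=3):

  P = {1,5}:  v_{1} + v_{5} = 0  →  sig = (2;())
  P = {1,2}:  v_{1} + v_{2} = v_{0} + v_{3}  →  sig = (2;(1,1))
  P = {2,4}:  v_{2} + v_{4} = 2·v_{5}  →  sig = (2;(2))
  P = {0,3,4}:  v_{0} + v_{3} + v_{4} = v_{5}  →  sig = (3;(1))
  P = {0,3,5}:  v_{0} + v_{3} + v_{5} = v_{2}  →  sig = (3;(1))

Signatures (|P|; sorted positive RHS coefficients), sorted:
    |P|=2: 3 collections, coeffs (), (1,1), (2)
    |P|=3: 2 collections, coeffs (1), (1)


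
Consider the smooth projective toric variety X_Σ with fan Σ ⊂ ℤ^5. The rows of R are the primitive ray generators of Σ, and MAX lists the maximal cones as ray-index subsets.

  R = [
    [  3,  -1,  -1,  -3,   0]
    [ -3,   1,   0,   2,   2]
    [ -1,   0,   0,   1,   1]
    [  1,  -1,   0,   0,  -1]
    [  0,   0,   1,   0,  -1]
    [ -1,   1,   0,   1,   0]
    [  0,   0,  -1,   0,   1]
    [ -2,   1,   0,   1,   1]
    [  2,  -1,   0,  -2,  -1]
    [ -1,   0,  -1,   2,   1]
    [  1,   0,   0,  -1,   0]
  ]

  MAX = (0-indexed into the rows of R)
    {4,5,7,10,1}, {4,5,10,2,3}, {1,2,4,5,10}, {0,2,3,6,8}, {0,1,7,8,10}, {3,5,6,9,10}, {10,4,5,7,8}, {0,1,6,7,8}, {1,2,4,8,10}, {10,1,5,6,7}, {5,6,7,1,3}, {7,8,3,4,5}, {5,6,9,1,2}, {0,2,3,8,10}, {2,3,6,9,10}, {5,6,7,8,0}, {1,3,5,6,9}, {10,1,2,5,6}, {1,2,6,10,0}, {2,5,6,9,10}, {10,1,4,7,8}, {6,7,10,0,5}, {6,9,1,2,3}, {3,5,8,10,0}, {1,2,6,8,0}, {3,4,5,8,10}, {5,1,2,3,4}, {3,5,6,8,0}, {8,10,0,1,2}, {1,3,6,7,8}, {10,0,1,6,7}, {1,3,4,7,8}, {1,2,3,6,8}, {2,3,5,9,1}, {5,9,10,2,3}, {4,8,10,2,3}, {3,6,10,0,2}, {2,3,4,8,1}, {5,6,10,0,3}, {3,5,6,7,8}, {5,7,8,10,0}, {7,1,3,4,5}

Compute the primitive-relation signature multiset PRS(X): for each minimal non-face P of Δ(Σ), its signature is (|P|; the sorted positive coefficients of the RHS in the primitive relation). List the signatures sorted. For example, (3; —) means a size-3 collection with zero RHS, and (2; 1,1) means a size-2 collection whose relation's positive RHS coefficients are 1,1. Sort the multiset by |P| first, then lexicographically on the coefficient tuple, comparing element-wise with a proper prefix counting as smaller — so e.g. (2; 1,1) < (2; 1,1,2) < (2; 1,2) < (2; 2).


|primitive collections| = 18. Relations:

  P={4,6}:  v_{4} + v_{6} = 0  ⇒ sig = (2; —)
  P={2,7}:  v_{2} + v_{7} = v_{1}  ⇒ sig = (2; 1)
  P={0,4}:  v_{0} + v_{4} = v_{8} + v_{10}  ⇒ sig = (2; 1,1)
  P={8,9}:  v_{8} + v_{9} = v_{3} + v_{6}  ⇒ sig = (2; 1,1)
  P={4,9}:  v_{4} + v_{9} = v_{2} + v_{3} + v_{5}  ⇒ sig = (2; 1,1,1)
  P={7,9}:  v_{7} + v_{9} = v_{1} + v_{3} + v_{5} + v_{6}  ⇒ sig = (2; 1,1,1,1)
  P={0,9}:  v_{0} + v_{9} = v_{3} + 2·v_{6} + v_{10}  ⇒ sig = (2; 1,1,2)
  P={2,5,8}:  v_{2} + v_{5} + v_{8} = 0  ⇒ sig = (3; —)
  P={3,7,10}:  v_{3} + v_{7} + v_{10} = 0  ⇒ sig = (3; —)
  P={1,3,10}:  v_{1} + v_{3} + v_{10} = v_{2}  ⇒ sig = (3; 1)
  P={1,5,8}:  v_{1} + v_{5} + v_{8} = v_{7}  ⇒ sig = (3; 1)
  P={6,8,10}:  v_{6} + v_{8} + v_{10} = v_{0}  ⇒ sig = (3; 1)
  P={0,2,5}:  v_{0} + v_{2} + v_{5} = v_{6} + v_{10}  ⇒ sig = (3; 1,1)
  P={0,3,7}:  v_{0} + v_{3} + v_{7} = v_{6} + v_{8}  ⇒ sig = (3; 1,1)
  P={0,1,3}:  v_{0} + v_{1} + v_{3} = v_{2} + v_{6} + v_{8}  ⇒ sig = (3; 1,1,1)
  P={0,1,5}:  v_{0} + v_{1} + v_{5} = v_{6} + v_{7} + v_{10}  ⇒ sig = (3; 1,1,1)
  P={1,9,10}:  v_{1} + v_{9} + v_{10} = 2·v_{2} + v_{5} + v_{6}  ⇒ sig = (3; 1,1,2)
  P={2,3,5,6}:  v_{2} + v_{3} + v_{5} + v_{6} = v_{9}  ⇒ sig = (4; 1)

Hence PRS(X_Σ) =
    (2; —)
    (2; 1)
    (2; 1,1)
    (2; 1,1)
    (2; 1,1,1)
    (2; 1,1,1,1)
    (2; 1,1,2)
    (3; —)
    (3; —)
    (3; 1)
    (3; 1)
    (3; 1)
    (3; 1,1)
    (3; 1,1)
    (3; 1,1,1)
    (3; 1,1,1)
    (3; 1,1,2)
    (4; 1)


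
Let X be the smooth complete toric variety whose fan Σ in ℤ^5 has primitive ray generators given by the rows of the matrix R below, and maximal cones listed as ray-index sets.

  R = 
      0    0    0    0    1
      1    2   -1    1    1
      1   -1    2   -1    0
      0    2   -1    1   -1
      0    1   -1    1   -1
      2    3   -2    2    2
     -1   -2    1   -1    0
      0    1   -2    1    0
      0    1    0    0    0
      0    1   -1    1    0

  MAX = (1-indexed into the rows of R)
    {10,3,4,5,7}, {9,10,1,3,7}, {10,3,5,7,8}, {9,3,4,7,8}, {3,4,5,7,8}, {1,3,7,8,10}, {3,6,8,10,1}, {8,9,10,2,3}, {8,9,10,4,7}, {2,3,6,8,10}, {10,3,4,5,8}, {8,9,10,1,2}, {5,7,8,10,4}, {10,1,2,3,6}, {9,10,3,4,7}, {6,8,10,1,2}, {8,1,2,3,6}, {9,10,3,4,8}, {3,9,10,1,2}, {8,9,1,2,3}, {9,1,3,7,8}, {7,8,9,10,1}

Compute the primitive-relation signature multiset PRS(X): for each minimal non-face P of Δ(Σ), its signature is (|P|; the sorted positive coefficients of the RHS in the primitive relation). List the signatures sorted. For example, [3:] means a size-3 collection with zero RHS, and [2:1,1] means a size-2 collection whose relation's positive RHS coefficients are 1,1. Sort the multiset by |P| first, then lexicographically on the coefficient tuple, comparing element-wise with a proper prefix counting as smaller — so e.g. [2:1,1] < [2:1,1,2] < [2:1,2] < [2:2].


The 14 primitive collections of Σ (r=10, n=5):

  P={1,5}:  v_{1} + v_{5} = v_{10}  so sig = [2:1]
  P={2,7}:  v_{2} + v_{7} = v_{1}  so sig = [2:1]
  P={5,9}:  v_{5} + v_{9} = v_{4}  so sig = [2:1]
  P={1,4}:  v_{1} + v_{4} = v_{9} + v_{10}  so sig = [2:1,1]
  P={4,6}:  v_{4} + v_{6} = v_{2} + v_{3} + v_{8} + v_{9} + 2·v_{10}  so sig = [2:1,1,1,1,2]
  P={2,5}:  v_{2} + v_{5} = v_{3} + v_{8} + v_{9} + 2·v_{10}  so sig = [2:1,1,1,2]
  P={5,6}:  v_{5} + v_{6} = v_{2} + v_{3} + v_{8} + 2·v_{10}  so sig = [2:1,1,1,2]
  P={6,7}:  v_{6} + v_{7} = 2·v_{1} + v_{3} + v_{8} + v_{10}  so sig = [2:1,1,1,2]
  P={2,4}:  v_{2} + v_{4} = v_{3} + v_{8} + 2·v_{9} + 2·v_{10}  so sig = [2:1,1,2,2]
  P={6,9}:  v_{6} + v_{9} = 2·v_{2}  so sig = [2:2]
  P={3,7,8,9,10}:  v_{3} + v_{7} + v_{8} + v_{9} + v_{10} = 0  so sig = [5:]
  P={1,2,3,8,10}:  v_{1} + v_{2} + v_{3} + v_{8} + v_{10} = v_{6}  so sig = [5:1]
  P={1,3,8,9,10}:  v_{1} + v_{3} + v_{8} + v_{9} + v_{10} = v_{2}  so sig = [5:1]
  P={3,4,7,8,10}:  v_{3} + v_{4} + v_{7} + v_{8} + v_{10} = v_{5}  so sig = [5:1]

Sorted signature multiset PRS(X):
    |P|=2: 10 collections, coeffs (1), (1), (1), (1,1), (1,1,1,1,2), (1,1,1,2), (1,1,1,2), (1,1,1,2), (1,1,2,2), (2)
    |P|=5: 4 collections, coeffs (), (1), (1), (1)
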